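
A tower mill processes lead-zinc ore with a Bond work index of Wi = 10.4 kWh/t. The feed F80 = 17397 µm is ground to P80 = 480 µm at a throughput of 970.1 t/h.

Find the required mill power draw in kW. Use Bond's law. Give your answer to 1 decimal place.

W = 10 Wi (1/√P80 − 1/√F80)  [Bond]
W = 10·10.4·(1/√480 − 1/√17397) = 10·10.4·(0.038062) = 3.9584 kWh/t
Mill draw = 3.9584 × 970.1 = 3840.1 kW

P = 3840.1 kW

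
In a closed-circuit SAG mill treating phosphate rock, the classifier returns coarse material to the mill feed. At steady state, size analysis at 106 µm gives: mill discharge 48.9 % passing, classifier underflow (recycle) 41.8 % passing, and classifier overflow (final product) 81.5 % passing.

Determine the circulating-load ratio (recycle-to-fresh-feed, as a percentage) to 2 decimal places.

CL = 459.15 %

Classifier node, passing 106 µm:
Fd + Rd = Ru + Fo ⇒ R/F = (o−d)/(d−u)
r = (81.5 − 48.9)/(48.9 − 41.8) = 32.6/7.1 = 4.5915
CL = 100·r = 459.15 %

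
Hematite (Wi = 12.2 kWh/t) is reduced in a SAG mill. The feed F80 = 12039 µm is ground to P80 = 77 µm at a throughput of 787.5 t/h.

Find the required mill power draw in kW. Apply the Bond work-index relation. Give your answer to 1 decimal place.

W = 10 Wi (P80^-0.5 − F80^-0.5)
W = 10·12.2·(1/√77 − 1/√12039) = 10·12.2·(0.104847) = 12.7913 kWh/t
P = W·T = 12.7913·787.5 = 10073.1 kW

P = 10073.1 kW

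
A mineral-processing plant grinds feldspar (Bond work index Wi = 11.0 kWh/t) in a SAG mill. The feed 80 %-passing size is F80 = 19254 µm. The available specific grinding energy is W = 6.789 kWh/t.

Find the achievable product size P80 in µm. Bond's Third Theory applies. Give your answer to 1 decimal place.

P80 = 210.5 µm

Bond: W = 10·Wi·(1/√P80 − 1/√F80)
1/√P80 = 1/√F80 + W/(10·Wi)
  = 6.7890/(10·11.0) + 1/√19254 = 0.061718 + 0.007207 = 0.068925
P80 = (1/0.068925)² = 14.5085² = 210.50 µm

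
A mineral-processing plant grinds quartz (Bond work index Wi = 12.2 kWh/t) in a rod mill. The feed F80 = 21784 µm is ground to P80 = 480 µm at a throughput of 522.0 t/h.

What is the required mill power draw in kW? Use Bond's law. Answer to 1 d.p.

P = 2475.3 kW

W = 10 Wi / √P80 − 10 Wi / √F80
W = 10·12.2·(1/√480 − 1/√21784) = 10·12.2·(0.038868) = 4.7419 kWh/t
P = W·T = 4.7419·522.0 = 2475.3 kW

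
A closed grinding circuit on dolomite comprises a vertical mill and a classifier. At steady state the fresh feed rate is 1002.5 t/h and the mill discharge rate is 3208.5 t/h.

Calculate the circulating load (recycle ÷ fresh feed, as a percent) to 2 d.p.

Mill node: discharge = fresh + recycle.
R = M − F = 3208.5 − 1002.5 = 2206.0 t/h
CL = 100·R/F = 100·2206.0/1002.5 = 220.05 %

CL = 220.05 %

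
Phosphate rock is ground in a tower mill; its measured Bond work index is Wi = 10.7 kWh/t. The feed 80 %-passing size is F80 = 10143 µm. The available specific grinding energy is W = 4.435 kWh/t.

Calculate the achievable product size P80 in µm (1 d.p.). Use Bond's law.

Bond: W = 10·Wi·(1/√P80 − 1/√F80)
⇒ 1/√P80 = W/(10·Wi) + 1/√F80
  = 4.4350/(10·10.7) + 1/√10143 = 0.041449 + 0.009929 = 0.051378
P80 = (1/0.051378)² = 19.4636² = 378.83 µm

P80 = 378.8 µm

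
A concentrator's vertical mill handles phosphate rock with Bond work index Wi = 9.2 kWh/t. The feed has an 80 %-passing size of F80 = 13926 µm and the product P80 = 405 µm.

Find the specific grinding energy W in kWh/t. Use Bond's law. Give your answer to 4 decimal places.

W = 3.7919 kWh/t

W = 10·Wi·(P80^(-½) − F80^(-½))
1/√405 = 0.049690;  1/√13926 = 0.008474
W = 10·9.2·(0.049690 − 0.008474) = 3.7919 kWh/t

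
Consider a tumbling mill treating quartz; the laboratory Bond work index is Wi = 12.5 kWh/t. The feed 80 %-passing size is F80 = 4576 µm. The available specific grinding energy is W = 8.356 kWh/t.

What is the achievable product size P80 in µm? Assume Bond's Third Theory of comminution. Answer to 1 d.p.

P80 = 150.1 µm

W = 10 Wi (P80^-0.5 − F80^-0.5)
P80^-0.5 = F80^-0.5 + W/(10 Wi)
  = 8.3560/(10·12.5) + 1/√4576 = 0.066848 + 0.014783 = 0.081631
P80 = (1/0.081631)² = 12.2503² = 150.07 µm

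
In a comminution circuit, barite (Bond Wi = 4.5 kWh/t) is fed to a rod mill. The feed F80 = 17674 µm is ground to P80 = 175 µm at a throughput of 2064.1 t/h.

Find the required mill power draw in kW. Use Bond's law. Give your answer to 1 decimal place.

P = 6322.7 kW

Bond:  W = 10 Wi (1/√P − 1/√F)
W = 10·4.5·(1/√175 − 1/√17674) = 10·4.5·(0.068071) = 3.0632 kWh/t
Power = W × throughput = 3.0632 kWh/t × 2064.1 t/h = 6322.7 kW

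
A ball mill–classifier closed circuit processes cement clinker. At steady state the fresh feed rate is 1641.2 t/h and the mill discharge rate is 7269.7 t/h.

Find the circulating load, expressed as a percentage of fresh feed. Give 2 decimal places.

CL = 342.95 %

Steady state: M = F + R.
R = M − F = 7269.7 − 1641.2 = 5628.5 t/h
CL = 100·R/F = 100·5628.5/1641.2 = 342.95 %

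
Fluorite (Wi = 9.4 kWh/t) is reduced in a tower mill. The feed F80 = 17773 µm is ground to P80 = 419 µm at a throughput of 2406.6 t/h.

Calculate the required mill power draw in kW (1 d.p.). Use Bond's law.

P = 9354.7 kW

W = 10·Wi·[P80^(−½) − F80^(−½)]
W = 10·9.4·(1/√419 − 1/√17773) = 10·9.4·(0.041352) = 3.8871 kWh/t
P = W·T = 3.8871·2406.6 = 9354.7 kW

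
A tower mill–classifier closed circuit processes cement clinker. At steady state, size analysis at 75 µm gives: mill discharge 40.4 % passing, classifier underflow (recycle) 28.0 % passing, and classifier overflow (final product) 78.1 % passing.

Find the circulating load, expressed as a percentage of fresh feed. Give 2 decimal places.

CL = 304.03 %

Let r = R/F. Size balance at 75 µm:
(1+r)d = ru + o → r = (o−d)/(d−u)
r = (78.1 − 40.4)/(40.4 − 28.0) = 37.7/12.4 = 3.0403
CL = 100·r = 304.03 %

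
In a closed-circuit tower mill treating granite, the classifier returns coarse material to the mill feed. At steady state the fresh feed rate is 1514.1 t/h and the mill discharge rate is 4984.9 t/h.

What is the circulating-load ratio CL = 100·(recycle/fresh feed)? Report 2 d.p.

CL = 229.23 %

Discharge = new feed + return, hence
R = M − F = 4984.9 − 1514.1 = 3470.8 t/h
CL = 100·R/F = 100·3470.8/1514.1 = 229.23 %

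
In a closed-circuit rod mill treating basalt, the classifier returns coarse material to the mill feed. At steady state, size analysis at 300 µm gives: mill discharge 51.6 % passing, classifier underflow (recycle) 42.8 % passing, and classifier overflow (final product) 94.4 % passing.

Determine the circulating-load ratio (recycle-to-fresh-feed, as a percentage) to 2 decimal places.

Classifier node, passing 300 µm:
Fd + Rd = Ru + Fo ⇒ R/F = (o−d)/(d−u)
r = (94.4 − 51.6)/(51.6 − 42.8) = 42.8/8.8 = 4.8636
CL = 100·r = 486.36 %

CL = 486.36 %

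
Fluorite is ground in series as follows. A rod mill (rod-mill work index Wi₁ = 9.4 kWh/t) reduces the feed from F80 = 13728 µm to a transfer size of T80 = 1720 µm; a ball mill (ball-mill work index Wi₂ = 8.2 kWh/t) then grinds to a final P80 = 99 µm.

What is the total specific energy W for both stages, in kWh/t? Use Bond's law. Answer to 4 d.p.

Bond:  W = 10 Wi (1/√P − 1/√F)
Stage 1 (13728→1720 µm, Wi₁=9.4): W₁ = 10·9.4·(0.024112 − 0.008535) = 1.4643 kWh/t
Stage 2 (1720→99 µm, Wi₂=8.2): W₂ = 10·8.2·(0.100504 − 0.024112) = 6.2641 kWh/t
W = W₁ + W₂ = 1.4643 + 6.2641 = 7.7284 kWh/t

W = 7.7284 kWh/t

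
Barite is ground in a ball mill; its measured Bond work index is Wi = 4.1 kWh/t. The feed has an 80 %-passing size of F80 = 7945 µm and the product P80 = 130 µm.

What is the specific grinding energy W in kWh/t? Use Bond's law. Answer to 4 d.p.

W = 3.1360 kWh/t

W = 10 Wi (1/√P80 − 1/√F80)  [Bond]
1/√130 = 0.087706;  1/√7945 = 0.011219
W = 10·4.1·(0.087706 − 0.011219) = 3.1360 kWh/t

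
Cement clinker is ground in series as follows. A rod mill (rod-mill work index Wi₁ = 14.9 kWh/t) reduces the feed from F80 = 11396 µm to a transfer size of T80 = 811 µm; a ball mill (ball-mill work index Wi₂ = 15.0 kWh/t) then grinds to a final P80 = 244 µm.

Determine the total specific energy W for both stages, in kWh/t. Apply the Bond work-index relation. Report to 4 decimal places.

W = 8.1719 kWh/t

W = 10·Wi·[P80^(−½) − F80^(−½)]
Stage 1 (11396→811 µm, Wi₁=14.9): W₁ = 10·14.9·(0.035115 − 0.009368) = 3.8363 kWh/t
Stage 2 (811→244 µm, Wi₂=15.0): W₂ = 10·15.0·(0.064018 − 0.035115) = 4.3356 kWh/t
W = W₁ + W₂ = 3.8363 + 4.3356 = 8.1719 kWh/t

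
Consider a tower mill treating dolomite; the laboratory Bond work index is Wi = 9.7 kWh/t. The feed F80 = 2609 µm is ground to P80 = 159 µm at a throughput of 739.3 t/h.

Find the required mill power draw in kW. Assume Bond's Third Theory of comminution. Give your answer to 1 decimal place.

W = 10 Wi (P80^-0.5 − F80^-0.5)
W = 10·9.7·(1/√159 − 1/√2609) = 10·9.7·(0.059727) = 5.7936 kWh/t
P_mill = W·ṁ = 5.7936·739.3 = 4283.2 kW

P = 4283.2 kW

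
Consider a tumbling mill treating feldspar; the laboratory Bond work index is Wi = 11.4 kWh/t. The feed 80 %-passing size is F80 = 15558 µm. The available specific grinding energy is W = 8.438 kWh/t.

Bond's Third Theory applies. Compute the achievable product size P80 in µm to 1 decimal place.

P80 = 148.6 µm

Bond:  W = 10 Wi (1/√P − 1/√F)
P80^-0.5 = F80^-0.5 + W/(10 Wi)
  = 8.4380/(10·11.4) + 1/√15558 = 0.074018 + 0.008017 = 0.082035
P80 = (1/0.082035)² = 12.1900² = 148.60 µm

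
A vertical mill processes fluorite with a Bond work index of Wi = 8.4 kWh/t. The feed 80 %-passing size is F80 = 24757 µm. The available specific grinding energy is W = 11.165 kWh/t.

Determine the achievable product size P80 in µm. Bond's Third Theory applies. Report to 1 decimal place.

W = 10·Wi·[P80^(−½) − F80^(−½)]
⇒ 1/√P80 = W/(10 Wi) + 1/√F80
  = 11.1650/(10·8.4) + 1/√24757 = 0.132917 + 0.006356 = 0.139272
P80 = (1/0.139272)² = 7.1802² = 51.56 µm

P80 = 51.6 µm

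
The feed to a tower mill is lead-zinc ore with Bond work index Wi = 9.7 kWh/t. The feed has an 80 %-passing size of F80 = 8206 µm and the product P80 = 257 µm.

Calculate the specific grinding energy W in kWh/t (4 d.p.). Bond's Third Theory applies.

W = 4.9799 kWh/t

Bond: W = 10·Wi·(1/√P80 − 1/√F80)
1/√257 = 0.062378;  1/√8206 = 0.011039
W = 10·9.7·(0.062378 − 0.011039) = 4.9799 kWh/t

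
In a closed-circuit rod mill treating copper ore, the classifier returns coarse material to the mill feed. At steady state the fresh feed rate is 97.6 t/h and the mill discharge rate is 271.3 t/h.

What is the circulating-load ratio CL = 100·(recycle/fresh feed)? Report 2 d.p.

M = F + R at steady state, so:
R = M − F = 271.3 − 97.6 = 173.7 t/h
CL = 100·R/F = 100·173.7/97.6 = 177.97 %

CL = 177.97 %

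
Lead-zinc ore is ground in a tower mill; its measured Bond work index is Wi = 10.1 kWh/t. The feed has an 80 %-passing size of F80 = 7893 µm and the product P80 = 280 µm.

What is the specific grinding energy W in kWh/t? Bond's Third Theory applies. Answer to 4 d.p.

W = 4.8991 kWh/t

W = 10 Wi (1/√P80 − 1/√F80)  [Bond]
1/√280 = 0.059761;  1/√7893 = 0.011256
W = 10·10.1·(0.059761 − 0.011256) = 4.8991 kWh/t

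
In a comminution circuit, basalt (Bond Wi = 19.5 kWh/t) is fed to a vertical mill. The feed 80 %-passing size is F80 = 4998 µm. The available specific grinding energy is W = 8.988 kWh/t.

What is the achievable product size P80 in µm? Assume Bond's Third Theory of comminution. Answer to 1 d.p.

W = 10 Wi (1/√P80 − 1/√F80)  [Bond]
P80^-0.5 = F80^-0.5 + W/(10 Wi)
  = 8.9880/(10·19.5) + 1/√4998 = 0.046092 + 0.014145 = 0.060237
P80 = (1/0.060237)² = 16.6010² = 275.59 µm

P80 = 275.6 µm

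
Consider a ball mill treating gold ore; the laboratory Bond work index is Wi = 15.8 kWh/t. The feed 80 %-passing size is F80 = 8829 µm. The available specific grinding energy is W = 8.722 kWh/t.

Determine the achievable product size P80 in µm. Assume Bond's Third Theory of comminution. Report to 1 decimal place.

W = 10 Wi (P80^-0.5 − F80^-0.5)
P80^(−½) = W/(10 Wi) + F80^(−½)
  = 8.7220/(10·15.8) + 1/√8829 = 0.055203 + 0.010643 = 0.065845
P80 = (1/0.065845)² = 15.1872² = 230.65 µm

P80 = 230.7 µm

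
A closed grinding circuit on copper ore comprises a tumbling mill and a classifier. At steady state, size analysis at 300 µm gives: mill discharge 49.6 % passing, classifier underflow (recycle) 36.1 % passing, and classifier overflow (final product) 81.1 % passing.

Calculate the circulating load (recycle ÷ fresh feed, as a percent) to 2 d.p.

Balance %-passing 300 µm (r = R/F):
d + r·d = r·u + o → r(d−u) = o−d
r = (81.1 − 49.6)/(49.6 − 36.1) = 31.5/13.5 = 2.3333
CL = 100·r = 233.33 %

CL = 233.33 %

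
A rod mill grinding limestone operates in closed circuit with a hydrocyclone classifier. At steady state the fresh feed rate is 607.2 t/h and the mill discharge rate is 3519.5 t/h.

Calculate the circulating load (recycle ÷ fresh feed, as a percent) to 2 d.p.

CL = 479.63 %

Steady state: M = F + R.
R = M − F = 3519.5 − 607.2 = 2912.3 t/h
CL = 100·R/F = 100·2912.3/607.2 = 479.63 %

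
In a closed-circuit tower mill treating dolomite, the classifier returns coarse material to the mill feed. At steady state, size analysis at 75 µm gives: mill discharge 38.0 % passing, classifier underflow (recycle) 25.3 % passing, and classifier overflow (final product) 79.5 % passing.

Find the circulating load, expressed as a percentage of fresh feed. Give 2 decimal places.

Classifier node, passing 75 µm:
d + r·d = r·u + o → r(d−u) = o−d
r = (79.5 − 38.0)/(38.0 − 25.3) = 41.5/12.7 = 3.2677
CL = 100·r = 326.77 %

CL = 326.77 %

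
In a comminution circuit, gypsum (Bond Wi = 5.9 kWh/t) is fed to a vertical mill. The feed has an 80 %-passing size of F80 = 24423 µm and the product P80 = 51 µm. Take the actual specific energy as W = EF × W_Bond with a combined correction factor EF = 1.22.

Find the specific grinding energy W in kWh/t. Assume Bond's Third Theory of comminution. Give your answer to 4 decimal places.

W = 9.6186 kWh/t

W_Bond = 10·Wi·(1/√P₈₀ − 1/√F₈₀)
1/√51 = 0.140028;  1/√24423 = 0.006399
W = 10·5.9·(0.140028 − 0.006399) = 7.8841 kWh/t
Apply correction: 7.8841 × 1.22 = 9.6186 kWh/t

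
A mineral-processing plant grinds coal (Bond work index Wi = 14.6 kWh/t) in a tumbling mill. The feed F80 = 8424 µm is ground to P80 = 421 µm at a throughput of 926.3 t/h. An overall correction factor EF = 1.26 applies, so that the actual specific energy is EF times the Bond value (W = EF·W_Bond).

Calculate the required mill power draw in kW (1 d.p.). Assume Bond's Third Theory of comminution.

Bond: W = 10·Wi·(1/√P80 − 1/√F80)
W = 10·14.6·(1/√421 − 1/√8424) = 10·14.6·(0.037842) = 5.5249 kWh/t
Corrected W = EF·W_Bond = 1.26·5.5249 = 6.9614 kWh/t
P = W·T = 6.9614·926.3 = 6448.3 kW

P = 6448.3 kW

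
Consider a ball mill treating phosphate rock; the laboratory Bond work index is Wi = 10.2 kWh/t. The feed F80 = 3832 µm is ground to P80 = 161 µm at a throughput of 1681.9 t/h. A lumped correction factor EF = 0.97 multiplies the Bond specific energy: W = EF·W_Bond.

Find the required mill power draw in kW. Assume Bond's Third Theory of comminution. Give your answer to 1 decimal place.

W = 10·Wi·(P80^(-½) − F80^(-½))
W = 10·10.2·(1/√161 − 1/√3832) = 10·10.2·(0.062657) = 6.3910 kWh/t
With EF = 0.97: W = 6.3910·0.97 = 6.1993 kWh/t
P = W·T = 6.1993·1681.9 = 10426.5 kW

P = 10426.5 kW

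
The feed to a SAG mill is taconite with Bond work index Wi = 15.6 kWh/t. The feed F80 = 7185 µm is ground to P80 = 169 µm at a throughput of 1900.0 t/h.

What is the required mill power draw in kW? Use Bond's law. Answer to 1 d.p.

W = 10·Wi·[P80^(−½) − F80^(−½)]
W = 10·15.6·(1/√169 − 1/√7185) = 10·15.6·(0.065126) = 10.1596 kWh/t
P_mill = W·ṁ = 10.1596·1900.0 = 19303.2 kW

P = 19303.2 kW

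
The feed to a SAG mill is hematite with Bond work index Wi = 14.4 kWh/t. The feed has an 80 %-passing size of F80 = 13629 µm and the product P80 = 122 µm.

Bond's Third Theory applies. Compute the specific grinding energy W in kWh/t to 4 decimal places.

W = 10 Wi (P80^-0.5 − F80^-0.5)
1/√122 = 0.090536;  1/√13629 = 0.008566
W = 10·14.4·(0.090536 − 0.008566) = 11.8037 kWh/t

W = 11.8037 kWh/t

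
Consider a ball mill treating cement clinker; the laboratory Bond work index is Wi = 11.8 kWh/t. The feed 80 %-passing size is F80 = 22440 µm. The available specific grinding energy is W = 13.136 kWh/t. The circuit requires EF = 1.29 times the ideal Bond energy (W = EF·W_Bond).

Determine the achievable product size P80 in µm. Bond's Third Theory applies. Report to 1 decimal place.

W = 10 Wi (P80^-0.5 − F80^-0.5)
W_Bond = W / EF = 13.136 / 1.29 = 10.1829 kWh/t
1/√P80 = 1/√F80 + W_Bond/(10·Wi)
  = 10.1829/(10·11.8) + 1/√22440 = 0.086296 + 0.006676 = 0.092972
P80 = (1/0.092972)² = 10.7560² = 115.69 µm

P80 = 115.7 µm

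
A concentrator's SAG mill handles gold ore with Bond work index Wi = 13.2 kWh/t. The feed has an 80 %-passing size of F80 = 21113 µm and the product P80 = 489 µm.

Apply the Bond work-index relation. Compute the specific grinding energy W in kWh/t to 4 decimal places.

W = 10 Wi (1/√P80 − 1/√F80)  [Bond]
1/√489 = 0.045222;  1/√21113 = 0.006882
W = 10·13.2·(0.045222 − 0.006882) = 5.0608 kWh/t

W = 5.0608 kWh/t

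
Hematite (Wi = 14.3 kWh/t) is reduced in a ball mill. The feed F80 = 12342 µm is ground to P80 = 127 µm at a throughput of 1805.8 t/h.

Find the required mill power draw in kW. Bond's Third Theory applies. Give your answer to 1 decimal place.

W = 10 Wi (P80^-0.5 − F80^-0.5)
W = 10·14.3·(1/√127 − 1/√12342) = 10·14.3·(0.079734) = 11.4020 kWh/t
Power = W × throughput = 11.4020 kWh/t × 1805.8 t/h = 20589.7 kW

P = 20589.7 kW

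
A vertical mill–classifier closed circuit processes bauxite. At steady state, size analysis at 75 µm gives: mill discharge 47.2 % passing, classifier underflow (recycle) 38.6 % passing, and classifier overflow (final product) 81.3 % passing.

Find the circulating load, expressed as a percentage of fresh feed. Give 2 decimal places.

Two-product formula at 75 µm:
(1+r)d = ru + o → r = (o−d)/(d−u)
r = (81.3 − 47.2)/(47.2 − 38.6) = 34.1/8.6 = 3.9651
CL = 100·r = 396.51 %

CL = 396.51 %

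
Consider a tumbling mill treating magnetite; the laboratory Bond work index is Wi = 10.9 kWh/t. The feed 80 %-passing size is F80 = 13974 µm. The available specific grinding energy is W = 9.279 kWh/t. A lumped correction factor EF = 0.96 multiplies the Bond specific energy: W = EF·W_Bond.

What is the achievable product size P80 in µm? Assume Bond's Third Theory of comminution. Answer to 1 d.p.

P80 = 106.0 µm

W = 10 Wi / √P80 − 10 Wi / √F80
W_Bond = W / EF = 9.279 / 0.96 = 9.6656 kWh/t
⇒ 1/√P80 = W_Bond/(10 Wi) + 1/√F80
  = 9.6656/(10·10.9) + 1/√13974 = 0.088675 + 0.008459 = 0.097135
P80 = (1/0.097135)² = 10.2950² = 105.99 µm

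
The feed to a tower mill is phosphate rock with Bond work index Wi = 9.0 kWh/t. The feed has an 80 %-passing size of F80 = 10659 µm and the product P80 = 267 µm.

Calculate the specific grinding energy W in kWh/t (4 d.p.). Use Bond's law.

W = 4.6362 kWh/t

W_Bond = 10·Wi·(1/√P₈₀ − 1/√F₈₀)
1/√267 = 0.061199;  1/√10659 = 0.009686
W = 10·9.0·(0.061199 − 0.009686) = 4.6362 kWh/t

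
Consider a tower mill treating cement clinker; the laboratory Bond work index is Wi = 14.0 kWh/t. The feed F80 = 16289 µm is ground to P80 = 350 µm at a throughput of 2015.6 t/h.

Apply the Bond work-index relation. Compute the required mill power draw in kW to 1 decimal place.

Bond:  W = 10 Wi (1/√P − 1/√F)
W = 10·14.0·(1/√350 − 1/√16289) = 10·14.0·(0.045617) = 6.3864 kWh/t
P = W·T = 6.3864·2015.6 = 12872.4 kW

P = 12872.4 kW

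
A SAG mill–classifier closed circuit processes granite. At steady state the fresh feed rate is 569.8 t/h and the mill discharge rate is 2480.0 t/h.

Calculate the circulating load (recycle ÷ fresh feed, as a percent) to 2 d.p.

CL = 335.24 %

Mill node: discharge = fresh + recycle.
R = M − F = 2480.0 − 569.8 = 1910.2 t/h
CL = 100·R/F = 100·1910.2/569.8 = 335.24 %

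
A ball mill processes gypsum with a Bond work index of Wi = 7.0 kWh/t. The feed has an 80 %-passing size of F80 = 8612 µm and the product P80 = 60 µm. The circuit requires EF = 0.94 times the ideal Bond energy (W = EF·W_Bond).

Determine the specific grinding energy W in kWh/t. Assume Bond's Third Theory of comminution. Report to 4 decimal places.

W = 10 Wi (P80^-0.5 − F80^-0.5)
1/√60 = 0.129099;  1/√8612 = 0.010776
W = 10·7.0·(0.129099 − 0.010776) = 8.2827 kWh/t
Corrected W = EF·W_Bond = 0.94·8.2827 = 7.7857 kWh/t

W = 7.7857 kWh/t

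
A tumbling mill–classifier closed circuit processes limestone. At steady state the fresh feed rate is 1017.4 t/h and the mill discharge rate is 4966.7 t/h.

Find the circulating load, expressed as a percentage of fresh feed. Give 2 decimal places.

Steady state: M = F + R.
R = M − F = 4966.7 − 1017.4 = 3949.3 t/h
CL = 100·R/F = 100·3949.3/1017.4 = 388.18 %

CL = 388.18 %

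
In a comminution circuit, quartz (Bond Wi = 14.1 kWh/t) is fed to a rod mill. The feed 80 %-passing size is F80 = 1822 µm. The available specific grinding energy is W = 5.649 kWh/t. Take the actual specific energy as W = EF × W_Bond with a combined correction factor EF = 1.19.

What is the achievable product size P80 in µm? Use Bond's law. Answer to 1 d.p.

W = 10·Wi·[P80^(−½) − F80^(−½)]
W_Bond = W / EF = 5.649 / 1.19 = 4.7471 kWh/t
⇒ 1/√P80 = W_Bond/(10·Wi) + 1/√F80
  = 4.7471/(10·14.1) + 1/√1822 = 0.033667 + 0.023427 = 0.057095
P80 = (1/0.057095)² = 17.5148² = 306.77 µm

P80 = 306.8 µm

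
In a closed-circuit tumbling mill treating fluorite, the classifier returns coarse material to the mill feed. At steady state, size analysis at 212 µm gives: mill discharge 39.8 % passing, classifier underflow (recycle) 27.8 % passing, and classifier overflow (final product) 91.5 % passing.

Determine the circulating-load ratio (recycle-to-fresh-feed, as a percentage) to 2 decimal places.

CL = 430.83 %

Two-product formula at 212 µm:
Fd + Rd = Ru + Fo ⇒ R/F = (o−d)/(d−u)
r = (91.5 − 39.8)/(39.8 − 27.8) = 51.7/12.0 = 4.3083
CL = 100·r = 430.83 %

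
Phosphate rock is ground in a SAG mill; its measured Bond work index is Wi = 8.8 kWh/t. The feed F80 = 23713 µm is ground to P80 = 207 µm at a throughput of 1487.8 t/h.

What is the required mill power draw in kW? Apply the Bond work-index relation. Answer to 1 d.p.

Bond:  W = 10 Wi (1/√P − 1/√F)
W = 10·8.8·(1/√207 − 1/√23713) = 10·8.8·(0.063011) = 5.5450 kWh/t
Power = W × throughput = 5.5450 kWh/t × 1487.8 t/h = 8249.8 kW

P = 8249.8 kW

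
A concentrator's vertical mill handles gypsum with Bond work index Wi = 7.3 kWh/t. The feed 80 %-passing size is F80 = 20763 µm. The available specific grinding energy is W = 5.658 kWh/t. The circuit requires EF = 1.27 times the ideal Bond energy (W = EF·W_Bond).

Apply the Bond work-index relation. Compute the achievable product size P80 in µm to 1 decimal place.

W = 10 Wi (P80^-0.5 − F80^-0.5)
W_Bond = W / EF = 5.658 / 1.27 = 4.4551 kWh/t
P80^(−½) = W_Bond/(10 Wi) + F80^(−½)
  = 4.4551/(10·7.3) + 1/√20763 = 0.061029 + 0.006940 = 0.067969
P80 = (1/0.067969)² = 14.7126² = 216.46 µm

P80 = 216.5 µm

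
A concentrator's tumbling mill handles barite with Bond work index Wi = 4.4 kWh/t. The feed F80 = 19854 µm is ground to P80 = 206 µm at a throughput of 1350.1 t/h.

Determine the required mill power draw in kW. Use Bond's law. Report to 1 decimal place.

P = 3717.3 kW

W = 10 Wi / √P80 − 10 Wi / √F80
W = 10·4.4·(1/√206 − 1/√19854) = 10·4.4·(0.062576) = 2.7534 kWh/t
Power = W × throughput = 2.7534 kWh/t × 1350.1 t/h = 3717.3 kW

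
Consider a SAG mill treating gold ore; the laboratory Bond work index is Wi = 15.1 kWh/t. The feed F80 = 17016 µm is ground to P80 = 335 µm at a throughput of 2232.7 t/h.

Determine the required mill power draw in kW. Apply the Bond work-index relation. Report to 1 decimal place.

W = 10 Wi (1/√P80 − 1/√F80)  [Bond]
W = 10·15.1·(1/√335 − 1/√17016) = 10·15.1·(0.046970) = 7.0924 kWh/t
Power = W × throughput = 7.0924 kWh/t × 2232.7 t/h = 15835.3 kW

P = 15835.3 kW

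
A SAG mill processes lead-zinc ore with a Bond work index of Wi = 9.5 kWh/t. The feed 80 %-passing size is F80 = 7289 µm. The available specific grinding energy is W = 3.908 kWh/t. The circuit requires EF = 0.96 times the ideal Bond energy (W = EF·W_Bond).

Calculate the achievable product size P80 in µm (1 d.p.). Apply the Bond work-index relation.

P80 = 335.9 µm

W_Bond = 10·Wi·(1/√P₈₀ − 1/√F₈₀)
W_Bond = W / EF = 3.908 / 0.96 = 4.0708 kWh/t
P80^-0.5 = F80^-0.5 + W_Bond/(10 Wi)
  = 4.0708/(10·9.5) + 1/√7289 = 0.042851 + 0.011713 = 0.054564
P80 = (1/0.054564)² = 18.3272² = 335.88 µm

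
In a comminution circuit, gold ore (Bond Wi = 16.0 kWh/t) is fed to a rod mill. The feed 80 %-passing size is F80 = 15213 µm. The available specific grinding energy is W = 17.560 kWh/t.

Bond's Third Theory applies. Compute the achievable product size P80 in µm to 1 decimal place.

Bond:  W = 10 Wi (1/√P − 1/√F)
P80^-0.5 = F80^-0.5 + W/(10 Wi)
  = 17.5600/(10·16.0) + 1/√15213 = 0.109750 + 0.008108 = 0.117858
P80 = (1/0.117858)² = 8.4848² = 71.99 µm

P80 = 72.0 µm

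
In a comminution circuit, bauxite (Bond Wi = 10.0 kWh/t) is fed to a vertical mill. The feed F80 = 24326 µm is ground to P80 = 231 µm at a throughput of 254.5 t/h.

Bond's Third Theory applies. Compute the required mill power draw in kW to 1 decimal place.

Bond: W = 10·Wi·(1/√P80 − 1/√F80)
W = 10·10.0·(1/√231 − 1/√24326) = 10·10.0·(0.059384) = 5.9384 kWh/t
P = W·T = 5.9384·254.5 = 1511.3 kW

P = 1511.3 kW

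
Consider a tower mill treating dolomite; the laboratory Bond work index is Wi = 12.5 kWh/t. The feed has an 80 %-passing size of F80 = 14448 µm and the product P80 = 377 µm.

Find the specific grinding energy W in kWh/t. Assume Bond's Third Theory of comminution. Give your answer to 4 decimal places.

W = 10 Wi (P80^-0.5 − F80^-0.5)
1/√377 = 0.051503;  1/√14448 = 0.008319
W = 10·12.5·(0.051503 − 0.008319) = 5.3979 kWh/t

W = 5.3979 kWh/t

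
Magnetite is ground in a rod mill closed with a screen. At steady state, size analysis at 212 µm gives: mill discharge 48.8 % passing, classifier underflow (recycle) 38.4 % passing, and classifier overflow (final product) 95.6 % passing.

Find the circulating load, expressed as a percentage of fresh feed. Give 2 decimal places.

CL = 450.00 %

Mass balance on the −212 µm fraction:
(1+r)·d = r·u + o ⇒ r = (o−d)/(d−u)
r = (95.6 − 48.8)/(48.8 − 38.4) = 46.8/10.4 = 4.5000
CL = 100·r = 450.00 %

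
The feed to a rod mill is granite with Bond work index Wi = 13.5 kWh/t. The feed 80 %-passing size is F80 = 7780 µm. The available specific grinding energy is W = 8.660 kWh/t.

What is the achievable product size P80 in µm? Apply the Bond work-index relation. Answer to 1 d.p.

W = 10 Wi (1/√P80 − 1/√F80)  [Bond]
⇒ 1/√P80 = W/(10·Wi) + 1/√F80
  = 8.6600/(10·13.5) + 1/√7780 = 0.064148 + 0.011337 = 0.075485
P80 = (1/0.075485)² = 13.2476² = 175.50 µm

P80 = 175.5 µm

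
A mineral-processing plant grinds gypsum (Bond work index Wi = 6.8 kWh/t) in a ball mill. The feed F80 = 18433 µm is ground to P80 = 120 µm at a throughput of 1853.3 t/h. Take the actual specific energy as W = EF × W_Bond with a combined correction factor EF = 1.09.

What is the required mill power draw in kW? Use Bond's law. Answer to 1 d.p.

P = 11528.0 kW

W = 10·Wi·[P80^(−½) − F80^(−½)]
W = 10·6.8·(1/√120 − 1/√18433) = 10·6.8·(0.083922) = 5.7067 kWh/t
W_actual = 1.09 × 5.7067 = 6.2203 kWh/t
P = W·T = 6.2203·1853.3 = 11528.0 kW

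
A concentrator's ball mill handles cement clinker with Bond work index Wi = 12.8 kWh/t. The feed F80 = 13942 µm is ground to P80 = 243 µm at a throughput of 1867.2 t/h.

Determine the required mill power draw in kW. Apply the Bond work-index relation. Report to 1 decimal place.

P = 13307.8 kW

W_Bond = 10·Wi·(1/√P₈₀ − 1/√F₈₀)
W = 10·12.8·(1/√243 − 1/√13942) = 10·12.8·(0.055681) = 7.1272 kWh/t
P = W·T = 7.1272·1867.2 = 13307.8 kW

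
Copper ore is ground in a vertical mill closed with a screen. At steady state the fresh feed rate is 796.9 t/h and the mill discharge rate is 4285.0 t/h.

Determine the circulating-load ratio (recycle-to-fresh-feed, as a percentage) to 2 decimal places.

M = F + R at steady state, so:
R = M − F = 4285.0 − 796.9 = 3488.1 t/h
CL = 100·R/F = 100·3488.1/796.9 = 437.71 %

CL = 437.71 %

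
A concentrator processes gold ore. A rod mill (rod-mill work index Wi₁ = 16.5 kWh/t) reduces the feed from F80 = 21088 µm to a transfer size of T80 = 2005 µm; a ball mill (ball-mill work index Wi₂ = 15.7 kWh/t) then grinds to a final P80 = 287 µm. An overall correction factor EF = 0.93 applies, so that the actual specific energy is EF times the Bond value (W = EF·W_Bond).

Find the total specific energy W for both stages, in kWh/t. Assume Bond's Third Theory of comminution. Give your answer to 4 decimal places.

W_Bond = 10·Wi·(1/√P₈₀ − 1/√F₈₀)
Stage 1 (21088→2005 µm, Wi₁=16.5): W₁ = 10·16.5·(0.022333 − 0.006886) = 2.5487 kWh/t
Stage 2 (2005→287 µm, Wi₂=15.7): W₂ = 10·15.7·(0.059028 − 0.022333) = 5.7612 kWh/t
W = W₁ + W₂ = 2.5487 + 5.7612 = 8.3098 kWh/t
Apply correction: 8.3098 × 0.93 = 7.7282 kWh/t

W = 7.7282 kWh/t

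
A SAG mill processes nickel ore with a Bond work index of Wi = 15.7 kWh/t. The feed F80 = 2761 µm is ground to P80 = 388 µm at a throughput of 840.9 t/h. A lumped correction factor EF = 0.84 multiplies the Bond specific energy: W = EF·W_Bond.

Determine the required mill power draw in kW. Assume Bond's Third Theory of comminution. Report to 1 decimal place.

P = 3519.5 kW

Bond:  W = 10 Wi (1/√P − 1/√F)
W = 10·15.7·(1/√388 − 1/√2761) = 10·15.7·(0.031736) = 4.9826 kWh/t
With EF = 0.84: W = 4.9826·0.84 = 4.1854 kWh/t
P = W·T = 4.1854·840.9 = 3519.5 kW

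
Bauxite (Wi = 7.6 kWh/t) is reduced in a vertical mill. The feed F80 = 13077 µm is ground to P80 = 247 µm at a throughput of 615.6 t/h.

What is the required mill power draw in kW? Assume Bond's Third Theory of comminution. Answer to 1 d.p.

W = 10 Wi (P80^-0.5 − F80^-0.5)
W = 10·7.6·(1/√247 − 1/√13077) = 10·7.6·(0.054884) = 4.1712 kWh/t
P = W·T = 4.1712·615.6 = 2567.8 kW

P = 2567.8 kW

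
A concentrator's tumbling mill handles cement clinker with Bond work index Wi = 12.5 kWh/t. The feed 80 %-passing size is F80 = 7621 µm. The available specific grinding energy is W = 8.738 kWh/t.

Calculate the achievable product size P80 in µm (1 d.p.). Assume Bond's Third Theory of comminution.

Bond:  W = 10 Wi (1/√P − 1/√F)
P80^(−½) = W/(10 Wi) + F80^(−½)
  = 8.7380/(10·12.5) + 1/√7621 = 0.069904 + 0.011455 = 0.081359
P80 = (1/0.081359)² = 12.2912² = 151.07 µm

P80 = 151.1 µm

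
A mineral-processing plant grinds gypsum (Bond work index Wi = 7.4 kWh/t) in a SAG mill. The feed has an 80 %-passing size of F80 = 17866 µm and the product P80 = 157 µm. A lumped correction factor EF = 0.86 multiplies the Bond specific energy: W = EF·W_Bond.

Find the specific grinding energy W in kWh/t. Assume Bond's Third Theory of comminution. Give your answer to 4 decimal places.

W_Bond = 10·Wi·(1/√P₈₀ − 1/√F₈₀)
1/√157 = 0.079809;  1/√17866 = 0.007481
W = 10·7.4·(0.079809 − 0.007481) = 5.3522 kWh/t
With EF = 0.86: W = 5.3522·0.86 = 4.6029 kWh/t

W = 4.6029 kWh/t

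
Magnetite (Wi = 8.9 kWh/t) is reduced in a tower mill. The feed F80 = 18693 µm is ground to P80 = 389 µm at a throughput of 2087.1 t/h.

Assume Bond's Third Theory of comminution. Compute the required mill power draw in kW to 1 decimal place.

W = 10 Wi (1/√P80 − 1/√F80)  [Bond]
W = 10·8.9·(1/√389 − 1/√18693) = 10·8.9·(0.043388) = 3.8615 kWh/t
P = W·T = 3.8615·2087.1 = 8059.4 kW

P = 8059.4 kW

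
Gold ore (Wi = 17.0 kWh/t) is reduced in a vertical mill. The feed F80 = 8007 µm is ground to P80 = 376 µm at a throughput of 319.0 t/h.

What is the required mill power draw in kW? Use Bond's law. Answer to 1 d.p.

W = 10·Wi·(P80^(-½) − F80^(-½))
W = 10·17.0·(1/√376 − 1/√8007) = 10·17.0·(0.040396) = 6.8673 kWh/t
Power = W × throughput = 6.8673 kWh/t × 319.0 t/h = 2190.7 kW

P = 2190.7 kW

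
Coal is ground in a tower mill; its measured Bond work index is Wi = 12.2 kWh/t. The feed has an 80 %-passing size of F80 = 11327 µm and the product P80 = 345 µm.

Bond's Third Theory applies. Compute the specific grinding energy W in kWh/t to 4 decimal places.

W_Bond = 10·Wi·(1/√P₈₀ − 1/√F₈₀)
1/√345 = 0.053838;  1/√11327 = 0.009396
W = 10·12.2·(0.053838 − 0.009396) = 5.4219 kWh/t

W = 5.4219 kWh/t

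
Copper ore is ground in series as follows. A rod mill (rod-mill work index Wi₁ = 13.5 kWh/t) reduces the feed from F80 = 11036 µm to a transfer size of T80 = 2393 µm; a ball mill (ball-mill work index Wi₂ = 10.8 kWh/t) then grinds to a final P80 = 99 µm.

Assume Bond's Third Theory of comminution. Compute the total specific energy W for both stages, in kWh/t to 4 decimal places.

W = 10 Wi (1/√P80 − 1/√F80)  [Bond]
Stage 1 (11036→2393 µm, Wi₁=13.5): W₁ = 10·13.5·(0.020442 − 0.009519) = 1.4746 kWh/t
Stage 2 (2393→99 µm, Wi₂=10.8): W₂ = 10·10.8·(0.100504 − 0.020442) = 8.6466 kWh/t
W = W₁ + W₂ = 1.4746 + 8.6466 = 10.1213 kWh/t

W = 10.1213 kWh/t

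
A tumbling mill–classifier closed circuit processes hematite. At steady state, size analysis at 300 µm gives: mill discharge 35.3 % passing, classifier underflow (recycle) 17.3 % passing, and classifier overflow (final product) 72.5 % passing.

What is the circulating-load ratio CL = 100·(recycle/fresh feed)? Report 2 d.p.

CL = 206.67 %

Two-product formula at 300 µm:
d + r·d = r·u + o → r(d−u) = o−d
r = (72.5 − 35.3)/(35.3 − 17.3) = 37.2/18.0 = 2.0667
CL = 100·r = 206.67 %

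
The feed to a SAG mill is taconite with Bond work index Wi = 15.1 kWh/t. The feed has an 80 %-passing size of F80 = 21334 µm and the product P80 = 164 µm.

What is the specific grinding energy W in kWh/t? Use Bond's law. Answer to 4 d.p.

W = 10.7573 kWh/t

W = 10 Wi / √P80 − 10 Wi / √F80
1/√164 = 0.078087;  1/√21334 = 0.006846
W = 10·15.1·(0.078087 − 0.006846) = 10.7573 kWh/t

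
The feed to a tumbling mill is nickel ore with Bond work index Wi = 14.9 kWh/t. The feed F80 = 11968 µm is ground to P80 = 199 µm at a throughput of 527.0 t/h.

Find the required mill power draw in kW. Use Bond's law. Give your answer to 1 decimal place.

Bond:  W = 10 Wi (1/√P − 1/√F)
W = 10·14.9·(1/√199 − 1/√11968) = 10·14.9·(0.061747) = 9.2003 kWh/t
Mill draw = 9.2003 × 527.0 = 4848.6 kW

P = 4848.6 kW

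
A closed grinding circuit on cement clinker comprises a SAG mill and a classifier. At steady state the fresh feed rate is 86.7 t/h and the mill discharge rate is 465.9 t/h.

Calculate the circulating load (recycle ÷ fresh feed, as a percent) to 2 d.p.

Mill node: discharge = fresh + recycle.
R = M − F = 465.9 − 86.7 = 379.2 t/h
CL = 100·R/F = 100·379.2/86.7 = 437.37 %

CL = 437.37 %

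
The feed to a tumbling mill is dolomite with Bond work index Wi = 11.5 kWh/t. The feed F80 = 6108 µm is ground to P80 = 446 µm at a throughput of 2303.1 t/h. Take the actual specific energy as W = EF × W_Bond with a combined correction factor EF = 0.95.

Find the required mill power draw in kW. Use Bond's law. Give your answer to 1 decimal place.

P = 8694.8 kW

W = 10·Wi·[P80^(−½) − F80^(−½)]
W = 10·11.5·(1/√446 − 1/√6108) = 10·11.5·(0.034556) = 3.9739 kWh/t
W_actual = 0.95 × 3.9739 = 3.7753 kWh/t
Power = W × throughput = 3.7753 kWh/t × 2303.1 t/h = 8694.8 kW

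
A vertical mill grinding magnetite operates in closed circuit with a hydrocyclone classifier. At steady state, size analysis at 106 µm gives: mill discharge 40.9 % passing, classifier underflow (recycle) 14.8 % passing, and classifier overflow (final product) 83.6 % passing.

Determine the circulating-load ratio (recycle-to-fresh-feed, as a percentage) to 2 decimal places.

Let r = R/F. Size balance at 106 µm:
(1+r)·d = r·u + o ⇒ r = (o−d)/(d−u)
r = (83.6 − 40.9)/(40.9 − 14.8) = 42.7/26.1 = 1.6360
CL = 100·r = 163.60 %

CL = 163.60 %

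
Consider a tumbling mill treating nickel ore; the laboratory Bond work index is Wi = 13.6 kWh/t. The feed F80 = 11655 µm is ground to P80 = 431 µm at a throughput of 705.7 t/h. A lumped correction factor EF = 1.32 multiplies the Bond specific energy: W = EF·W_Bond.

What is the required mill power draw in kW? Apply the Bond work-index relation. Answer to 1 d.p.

P = 4928.8 kW

Bond:  W = 10 Wi (1/√P − 1/√F)
W = 10·13.6·(1/√431 − 1/√11655) = 10·13.6·(0.038905) = 5.2911 kWh/t
W_actual = 1.32 × 5.2911 = 6.9843 kWh/t
Mill draw = 6.9843 × 705.7 = 4928.8 kW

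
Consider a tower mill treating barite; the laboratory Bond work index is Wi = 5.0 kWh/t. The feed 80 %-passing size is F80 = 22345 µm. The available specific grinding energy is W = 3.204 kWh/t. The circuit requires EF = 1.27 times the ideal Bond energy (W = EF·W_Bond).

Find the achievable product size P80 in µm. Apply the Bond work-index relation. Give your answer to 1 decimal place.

P80 = 306.2 µm

W_Bond = 10·Wi·(1/√P₈₀ − 1/√F₈₀)
W_Bond = W / EF = 3.204 / 1.27 = 2.5228 kWh/t
P80^(−½) = W_Bond/(10 Wi) + F80^(−½)
  = 2.5228/(10·5.0) + 1/√22345 = 0.050457 + 0.006690 = 0.057146
P80 = (1/0.057146)² = 17.4989² = 306.21 µm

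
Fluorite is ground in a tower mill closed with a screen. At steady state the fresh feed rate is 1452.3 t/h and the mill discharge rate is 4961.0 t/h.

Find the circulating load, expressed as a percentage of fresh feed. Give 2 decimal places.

CL = 241.60 %

M = F + R at steady state, so:
R = M − F = 4961.0 − 1452.3 = 3508.7 t/h
CL = 100·R/F = 100·3508.7/1452.3 = 241.60 %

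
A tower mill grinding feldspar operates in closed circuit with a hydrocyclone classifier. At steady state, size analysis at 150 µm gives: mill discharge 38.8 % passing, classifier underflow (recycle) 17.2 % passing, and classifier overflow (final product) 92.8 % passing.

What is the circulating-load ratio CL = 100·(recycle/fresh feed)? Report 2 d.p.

Classifier node, passing 150 µm:
Fd + Rd = Ru + Fo ⇒ R/F = (o−d)/(d−u)
r = (92.8 − 38.8)/(38.8 − 17.2) = 54.0/21.6 = 2.5000
CL = 100·r = 250.00 %

CL = 250.00 %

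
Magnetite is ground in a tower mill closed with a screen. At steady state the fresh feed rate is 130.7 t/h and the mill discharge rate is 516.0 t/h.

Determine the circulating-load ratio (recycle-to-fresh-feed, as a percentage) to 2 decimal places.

Discharge = new feed + return, hence
R = M − F = 516.0 − 130.7 = 385.3 t/h
CL = 100·R/F = 100·385.3/130.7 = 294.80 %

CL = 294.80 %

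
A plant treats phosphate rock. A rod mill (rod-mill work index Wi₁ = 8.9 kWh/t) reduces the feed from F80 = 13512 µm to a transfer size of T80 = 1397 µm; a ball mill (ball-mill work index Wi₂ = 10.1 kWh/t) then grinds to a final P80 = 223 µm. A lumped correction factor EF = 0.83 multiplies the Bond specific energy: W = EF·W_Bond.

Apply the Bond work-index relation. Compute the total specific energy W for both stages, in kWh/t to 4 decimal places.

W_Bond = 10·Wi·(1/√P₈₀ − 1/√F₈₀)
Stage 1 (13512→1397 µm, Wi₁=8.9): W₁ = 10·8.9·(0.026755 − 0.008603) = 1.6155 kWh/t
Stage 2 (1397→223 µm, Wi₂=10.1): W₂ = 10·10.1·(0.066965 − 0.026755) = 4.0612 kWh/t
W = W₁ + W₂ = 1.6155 + 4.0612 = 5.6768 kWh/t
W_actual = 0.83 × 5.6768 = 4.7117 kWh/t

W = 4.7117 kWh/t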